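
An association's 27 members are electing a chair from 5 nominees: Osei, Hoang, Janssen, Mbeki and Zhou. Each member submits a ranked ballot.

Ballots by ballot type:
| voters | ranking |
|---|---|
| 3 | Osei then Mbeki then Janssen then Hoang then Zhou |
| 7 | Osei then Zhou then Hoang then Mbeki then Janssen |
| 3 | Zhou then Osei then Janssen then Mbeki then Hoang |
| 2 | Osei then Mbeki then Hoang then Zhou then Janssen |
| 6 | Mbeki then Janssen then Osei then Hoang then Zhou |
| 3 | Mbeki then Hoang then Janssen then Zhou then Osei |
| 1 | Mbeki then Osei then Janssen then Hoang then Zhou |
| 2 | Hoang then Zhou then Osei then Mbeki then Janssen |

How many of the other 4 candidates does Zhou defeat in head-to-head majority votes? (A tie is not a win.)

1

Zhou against each rival (27 voters):
Zhou vs Osei: Zhou preferred on 3+3+2 = 8 ballots; Osei wins 19–8.
Zhou vs Hoang: Hoang wins 17–10.
Zhou vs Janssen: 7+3+2+2 = 14 for Zhou, 13 for Janssen — Zhou by 14–13.
Zhou vs Mbeki: Mbeki wins 15–12.
Zhou beats Janssen; loses to Osei, Hoang, Mbeki — 1 pairwise win.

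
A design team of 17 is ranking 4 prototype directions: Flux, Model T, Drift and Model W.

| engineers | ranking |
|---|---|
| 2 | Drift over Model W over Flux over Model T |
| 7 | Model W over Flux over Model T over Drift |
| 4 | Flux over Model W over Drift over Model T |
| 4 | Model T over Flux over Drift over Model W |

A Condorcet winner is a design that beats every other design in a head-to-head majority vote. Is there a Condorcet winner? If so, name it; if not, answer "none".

Check each pair by majority over 17 ballots:
Flux vs Model T: Flux wins 13–4.
Flux vs Drift: Flux preferred on 7+4+4 = 15 ballots; Flux wins 15–2.
Flux–Model W: Model W 9–8.
Model T vs Drift: Model T is ranked higher on 7+4 = 11 ballots, Drift on 6. Model T wins 11–6.
Model T vs Model W: 4 to 13, Model W.
Drift vs Model W: Model W, 11–6.
Model W beats each of Flux, Model T, Drift — Model W is the Condorcet winner.

Model W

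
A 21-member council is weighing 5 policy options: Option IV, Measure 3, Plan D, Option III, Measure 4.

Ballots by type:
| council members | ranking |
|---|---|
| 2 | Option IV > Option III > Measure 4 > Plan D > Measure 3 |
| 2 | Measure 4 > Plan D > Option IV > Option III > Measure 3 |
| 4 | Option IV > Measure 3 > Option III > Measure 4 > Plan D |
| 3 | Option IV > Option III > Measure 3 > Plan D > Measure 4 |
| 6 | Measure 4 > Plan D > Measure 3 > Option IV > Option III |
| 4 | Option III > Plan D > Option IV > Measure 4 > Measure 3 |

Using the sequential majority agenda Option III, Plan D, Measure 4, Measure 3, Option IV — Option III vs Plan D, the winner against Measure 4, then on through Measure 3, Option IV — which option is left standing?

Round 1: Option III vs Plan D — 13–8, Option III advances.
Round 2: Option III vs Measure 4 — 13–8, Option III advances.
Round 3: Option III vs Measure 3 — 11–10, Option III advances.
Round 4: Option III vs Option IV — 4–17, Option IV advances.
Option IV survives the agenda.

Option IV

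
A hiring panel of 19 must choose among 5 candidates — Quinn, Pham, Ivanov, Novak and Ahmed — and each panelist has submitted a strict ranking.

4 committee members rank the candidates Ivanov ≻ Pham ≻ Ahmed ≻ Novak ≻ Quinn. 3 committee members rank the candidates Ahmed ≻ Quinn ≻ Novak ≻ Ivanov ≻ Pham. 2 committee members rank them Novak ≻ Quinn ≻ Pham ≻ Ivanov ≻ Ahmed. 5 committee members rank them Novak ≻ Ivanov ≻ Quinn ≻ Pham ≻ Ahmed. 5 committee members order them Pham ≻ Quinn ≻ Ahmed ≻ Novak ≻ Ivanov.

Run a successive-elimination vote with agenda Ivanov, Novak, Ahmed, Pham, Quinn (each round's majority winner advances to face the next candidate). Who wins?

Quinn

Round 1: Ivanov vs Novak — 4–15, Novak advances.
Round 2: Novak vs Ahmed — 7–12, Ahmed advances.
Round 3: Ahmed vs Pham — 3–16, Pham advances.
Round 4: Pham vs Quinn — 9–10, Quinn advances.
Quinn survives the agenda.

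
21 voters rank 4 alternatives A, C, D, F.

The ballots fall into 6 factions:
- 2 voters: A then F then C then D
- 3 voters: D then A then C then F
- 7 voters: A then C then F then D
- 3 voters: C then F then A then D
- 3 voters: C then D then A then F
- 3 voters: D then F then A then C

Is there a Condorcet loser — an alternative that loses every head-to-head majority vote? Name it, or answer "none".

D

Pairwise majorities:
A vs C: A preferred on 2+3+7+3 = 15 ballots; A wins 15–6.
A–D: A 12–9.
A–F: A 15–6.
C vs D: 15 to 6, C.
C vs F: C is ranked higher on 3+7+3+3 = 16 ballots, F on 5. C wins 16–5.
D vs F: 9 to 12, F.
D is beaten in every head-to-head and is the Condorcet loser.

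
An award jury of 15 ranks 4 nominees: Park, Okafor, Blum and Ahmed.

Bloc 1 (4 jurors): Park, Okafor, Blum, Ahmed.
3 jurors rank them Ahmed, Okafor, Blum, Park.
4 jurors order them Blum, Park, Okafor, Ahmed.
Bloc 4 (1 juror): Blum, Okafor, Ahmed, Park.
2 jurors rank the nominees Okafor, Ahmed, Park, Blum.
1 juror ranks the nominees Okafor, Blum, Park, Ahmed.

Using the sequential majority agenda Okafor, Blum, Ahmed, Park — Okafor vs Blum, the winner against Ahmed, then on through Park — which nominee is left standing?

Park

Round 1: Okafor vs Blum — 10–5, Okafor advances.
Round 2: Okafor vs Ahmed — 12–3, Okafor advances.
Round 3: Okafor vs Park — 7–8, Park advances.
The agenda winner is Park.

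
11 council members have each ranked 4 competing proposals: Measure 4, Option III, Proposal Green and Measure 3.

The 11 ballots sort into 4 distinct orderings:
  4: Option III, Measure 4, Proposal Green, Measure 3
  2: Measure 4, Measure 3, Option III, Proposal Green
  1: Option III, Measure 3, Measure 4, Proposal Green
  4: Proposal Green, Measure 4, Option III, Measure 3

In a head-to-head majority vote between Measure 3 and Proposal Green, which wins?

Ballots ranking Measure 3 above Proposal Green: 2 + 1 = 3.
Ballots ranking Proposal Green above Measure 3: 11 − 3 = 8.
Proposal Green wins the head-to-head 8–3.

Proposal Green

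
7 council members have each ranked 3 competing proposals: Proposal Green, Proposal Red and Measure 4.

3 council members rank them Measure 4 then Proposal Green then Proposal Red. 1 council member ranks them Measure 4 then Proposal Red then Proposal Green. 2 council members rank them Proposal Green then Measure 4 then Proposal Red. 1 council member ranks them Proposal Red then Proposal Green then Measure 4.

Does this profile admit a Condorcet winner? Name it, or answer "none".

Head-to-head results (7 council members):
Proposal Green vs Proposal Red: Proposal Green is ranked higher on 3+2 = 5 ballots, Proposal Red on 2. Proposal Green wins 5–2.
Proposal Green vs Measure 4: Proposal Green preferred on 2+1 = 3 ballots; Measure 4 wins 4–3.
Proposal Red vs Measure 4: Proposal Red preferred on 1 ballot; Measure 4 wins 6–1.
Only Measure 4 has no losses; Measure 4 is the Condorcet winner.

Measure 4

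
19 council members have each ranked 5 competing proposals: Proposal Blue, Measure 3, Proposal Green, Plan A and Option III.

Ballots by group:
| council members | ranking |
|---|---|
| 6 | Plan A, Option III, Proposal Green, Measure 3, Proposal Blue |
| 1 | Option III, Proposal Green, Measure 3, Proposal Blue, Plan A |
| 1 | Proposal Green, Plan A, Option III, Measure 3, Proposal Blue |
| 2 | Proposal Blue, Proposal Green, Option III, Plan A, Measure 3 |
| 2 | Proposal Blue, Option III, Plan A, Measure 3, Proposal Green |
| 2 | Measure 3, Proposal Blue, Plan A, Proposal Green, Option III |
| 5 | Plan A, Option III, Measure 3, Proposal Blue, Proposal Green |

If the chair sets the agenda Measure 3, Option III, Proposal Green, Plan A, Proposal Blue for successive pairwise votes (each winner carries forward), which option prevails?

Round 1: Measure 3 vs Option III — 2–17, Option III advances.
Round 2: Option III vs Proposal Green — 14–5, Option III advances.
Round 3: Option III vs Plan A — 5–14, Plan A advances.
Round 4: Plan A vs Proposal Blue — 12–7, Plan A advances.
Plan A survives the agenda.

Plan A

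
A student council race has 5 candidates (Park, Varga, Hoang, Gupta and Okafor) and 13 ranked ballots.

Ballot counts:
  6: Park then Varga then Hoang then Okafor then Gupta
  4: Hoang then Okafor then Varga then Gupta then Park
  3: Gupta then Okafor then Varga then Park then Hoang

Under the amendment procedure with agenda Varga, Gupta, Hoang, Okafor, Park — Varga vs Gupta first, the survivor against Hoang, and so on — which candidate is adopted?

Okafor

Round 1: Varga vs Gupta — 10–3, Varga advances.
Round 2: Varga vs Hoang — 9–4, Varga advances.
Round 3: Varga vs Okafor — 6–7, Okafor advances.
Round 4: Okafor vs Park — 7–6, Okafor advances.
Okafor survives the agenda.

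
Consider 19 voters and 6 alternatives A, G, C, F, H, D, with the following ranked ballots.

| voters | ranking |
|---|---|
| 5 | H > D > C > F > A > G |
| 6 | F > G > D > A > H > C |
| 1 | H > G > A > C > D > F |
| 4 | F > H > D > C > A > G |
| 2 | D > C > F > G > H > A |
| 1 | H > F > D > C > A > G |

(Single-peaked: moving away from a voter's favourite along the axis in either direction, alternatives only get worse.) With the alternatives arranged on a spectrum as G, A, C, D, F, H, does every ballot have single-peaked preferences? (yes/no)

no

Axis positions: G=1, A=2, C=3, D=4, F=5, H=6.
Faction 1: ranking walks positions 6-4-3-5-2-1; D is ranked above F even though F lies between D and the peak H on the axis — preferences dip and rise again. Not single-peaked.
Faction 2: ranking walks positions 5-1-4-2-6-3; G is ranked above D even though D lies between G and the peak F on the axis — preferences dip and rise again. Not single-peaked.
Faction 3: ranking walks positions 6-1-2-3-4-5; G is ranked above F even though F lies between G and the peak H on the axis — preferences dip and rise again. Not single-peaked.
Faction 4 (peak F at position 5): ranking walks positions 5-6-4-3-2-1, expanding outward from the peak — single-peaked.
Faction 5: ranking walks positions 4-3-5-1-6-2; G is ranked above A even though A lies between G and the peak D on the axis — preferences dip and rise again. Not single-peaked.
Faction 6 (peak H at position 6): ranking walks positions 6-5-4-3-2-1, expanding outward from the peak — single-peaked.
Faction 1 violates single-peakedness, so the profile is not single-peaked on this axis.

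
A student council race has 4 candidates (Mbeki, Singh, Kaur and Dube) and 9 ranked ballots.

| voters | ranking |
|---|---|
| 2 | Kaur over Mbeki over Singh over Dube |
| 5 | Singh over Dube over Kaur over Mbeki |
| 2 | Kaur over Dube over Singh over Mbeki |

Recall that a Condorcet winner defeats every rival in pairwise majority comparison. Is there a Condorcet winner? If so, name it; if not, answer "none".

Singh

Head-to-head results (9 voters):
Mbeki vs Singh: Singh wins 7–2.
Mbeki vs Kaur: Kaur wins 9–0.
Mbeki vs Dube: Dube wins 7–2.
Singh vs Kaur: 5 for Singh, 4 for Kaur — Singh by 5–4.
Singh vs Dube: Singh, 7–2.
Kaur vs Dube: Kaur is ranked higher on 2+2 = 4 ballots, Dube on 5. Dube wins 5–4.
Singh wins every pairwise contest, so Singh is the Condorcet winner.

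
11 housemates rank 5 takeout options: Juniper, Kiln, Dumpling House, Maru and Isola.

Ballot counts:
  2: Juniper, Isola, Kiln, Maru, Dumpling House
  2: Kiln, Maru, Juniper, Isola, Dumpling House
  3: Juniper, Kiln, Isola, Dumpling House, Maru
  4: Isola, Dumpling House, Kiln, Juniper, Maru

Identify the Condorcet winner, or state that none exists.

Head-to-head results (11 friends):
Juniper vs Kiln: 2+3 = 5 for Juniper, 6 for Kiln — Kiln by 6–5.
Juniper vs Dumpling House: 7 to 4, Juniper.
Juniper vs Maru: 9 to 2, Juniper.
Juniper vs Isola: 7 to 4, Juniper.
Kiln vs Dumpling House: 7 to 4, Kiln.
Kiln vs Maru: 2+2+3+4 = 11 for Kiln, 0 for Maru — Kiln by 11–0.
Kiln vs Isola: 5 to 6, Isola.
Dumpling House vs Maru: Dumpling House is ranked higher on 3+4 = 7 ballots, Maru on 4. Dumpling House wins 7–4.
Dumpling House vs Isola: 0 for Dumpling House, 11 for Isola — Isola by 11–0.
Maru vs Isola: 2 to 9, Isola.
Each restaurant drops at least one matchup (Juniper loses to Kiln; Kiln loses to Isola; Dumpling House loses to Juniper; Maru loses to Juniper; Isola loses to Juniper); the cycle Juniper > Isola > Kiln > Juniper rules out a Condorcet winner.

none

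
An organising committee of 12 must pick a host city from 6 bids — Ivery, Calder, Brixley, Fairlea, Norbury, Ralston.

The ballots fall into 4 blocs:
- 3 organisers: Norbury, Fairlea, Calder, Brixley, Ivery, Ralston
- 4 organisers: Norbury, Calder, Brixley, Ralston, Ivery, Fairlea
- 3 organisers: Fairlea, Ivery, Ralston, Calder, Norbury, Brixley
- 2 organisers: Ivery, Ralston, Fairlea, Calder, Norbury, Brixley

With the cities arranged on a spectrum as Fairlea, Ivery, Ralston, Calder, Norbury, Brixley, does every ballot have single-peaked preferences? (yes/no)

no

Axis positions: Fairlea=1, Ivery=2, Ralston=3, Calder=4, Norbury=5, Brixley=6.
Bloc 1: ranking walks positions 5-1-4-6-2-3; Fairlea is ranked above Calder even though Calder lies between Fairlea and the peak Norbury on the axis — preferences dip and rise again. Not single-peaked.
Bloc 2 (peak Norbury at position 5): ranking walks positions 5-4-6-3-2-1, expanding outward from the peak — single-peaked.
Bloc 3 (peak Fairlea at position 1): ranking walks positions 1-2-3-4-5-6, expanding outward from the peak — single-peaked.
Bloc 4 (peak Ivery at position 2): ranking walks positions 2-3-1-4-5-6, expanding outward from the peak — single-peaked.
Bloc 1 violates single-peakedness, so the profile is not single-peaked on this axis.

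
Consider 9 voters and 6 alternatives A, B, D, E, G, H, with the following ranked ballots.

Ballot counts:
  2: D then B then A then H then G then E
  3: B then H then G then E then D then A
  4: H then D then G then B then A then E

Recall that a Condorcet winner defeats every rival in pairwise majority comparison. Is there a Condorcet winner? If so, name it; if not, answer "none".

Check each pair by majority over 9 ballots:
A vs B: A is ranked higher on 0 ballots, B on 9. B wins 9–0.
A vs D: 0 to 9, D.
A vs E: A preferred on 2+4 = 6 ballots; A wins 6–3.
A vs G: A is ranked higher on 2 ballots, G on 7. G wins 7–2.
A vs H: 2 to 7, H.
B vs D: B is ranked higher on 3 ballots, D on 6. D wins 6–3.
B vs E: 2+3+4 = 9 for B, 0 for E — B by 9–0.
B vs G: B is ranked higher on 2+3 = 5 ballots, G on 4. B wins 5–4.
B vs H: B preferred on 2+3 = 5 ballots; B wins 5–4.
D vs E: 6 to 3, D.
D vs G: D is ranked higher on 2+4 = 6 ballots, G on 3. D wins 6–3.
D vs H: 2 to 7, H.
E vs G: 0 for E, 9 for G — G by 9–0.
E vs H: 0 to 9, H.
G vs H: G preferred on 0 ballots; H wins 9–0.
Every alternative loses at least once (A loses to B; B loses to D; D loses to H; E loses to A; G loses to B; H loses to B). The majority relation contains the cycle B > H > D > B, so there is no Condorcet winner.

none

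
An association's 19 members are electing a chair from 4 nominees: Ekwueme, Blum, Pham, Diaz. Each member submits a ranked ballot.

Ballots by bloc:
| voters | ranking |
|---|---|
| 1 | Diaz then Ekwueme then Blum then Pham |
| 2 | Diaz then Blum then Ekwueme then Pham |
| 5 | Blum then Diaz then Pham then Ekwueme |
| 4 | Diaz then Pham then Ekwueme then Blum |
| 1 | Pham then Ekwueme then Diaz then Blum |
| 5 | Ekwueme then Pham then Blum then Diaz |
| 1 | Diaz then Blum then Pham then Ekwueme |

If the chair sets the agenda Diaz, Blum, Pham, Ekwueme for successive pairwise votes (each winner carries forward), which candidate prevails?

Round 1: Diaz vs Blum — 9–10, Blum advances.
Round 2: Blum vs Pham — 9–10, Pham advances.
Round 3: Pham vs Ekwueme — 11–8, Pham advances.
The agenda winner is Pham.

Pham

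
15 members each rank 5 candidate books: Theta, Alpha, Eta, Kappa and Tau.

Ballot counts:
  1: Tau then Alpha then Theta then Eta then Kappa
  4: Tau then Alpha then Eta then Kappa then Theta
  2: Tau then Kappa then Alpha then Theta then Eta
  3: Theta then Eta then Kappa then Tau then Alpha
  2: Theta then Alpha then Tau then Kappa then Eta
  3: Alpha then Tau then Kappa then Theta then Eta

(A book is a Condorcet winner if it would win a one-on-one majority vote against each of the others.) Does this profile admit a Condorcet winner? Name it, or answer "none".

Pairwise majorities:
Theta vs Alpha: 3+2 = 5 for Theta, 10 for Alpha — Alpha by 10–5.
Theta vs Eta: Theta is ranked higher on 1+2+3+2+3 = 11 ballots, Eta on 4. Theta wins 11–4.
Theta vs Kappa: 1+3+2 = 6 for Theta, 9 for Kappa — Kappa by 9–6.
Theta vs Tau: Theta is ranked higher on 3+2 = 5 ballots, Tau on 10. Tau wins 10–5.
Alpha vs Eta: Alpha preferred on 1+4+2+2+3 = 12 ballots; Alpha wins 12–3.
Alpha vs Kappa: Alpha is ranked higher on 1+4+2+3 = 10 ballots, Kappa on 5. Alpha wins 10–5.
Alpha vs Tau: 5 to 10, Tau.
Eta vs Kappa: 1+4+3 = 8 for Eta, 7 for Kappa — Eta by 8–7.
Eta vs Tau: 3 for Eta, 12 for Tau — Tau by 12–3.
Kappa vs Tau: 3 for Kappa, 12 for Tau — Tau by 12–3.
Tau defeats every rival head-to-head and is the Condorcet winner.

Tau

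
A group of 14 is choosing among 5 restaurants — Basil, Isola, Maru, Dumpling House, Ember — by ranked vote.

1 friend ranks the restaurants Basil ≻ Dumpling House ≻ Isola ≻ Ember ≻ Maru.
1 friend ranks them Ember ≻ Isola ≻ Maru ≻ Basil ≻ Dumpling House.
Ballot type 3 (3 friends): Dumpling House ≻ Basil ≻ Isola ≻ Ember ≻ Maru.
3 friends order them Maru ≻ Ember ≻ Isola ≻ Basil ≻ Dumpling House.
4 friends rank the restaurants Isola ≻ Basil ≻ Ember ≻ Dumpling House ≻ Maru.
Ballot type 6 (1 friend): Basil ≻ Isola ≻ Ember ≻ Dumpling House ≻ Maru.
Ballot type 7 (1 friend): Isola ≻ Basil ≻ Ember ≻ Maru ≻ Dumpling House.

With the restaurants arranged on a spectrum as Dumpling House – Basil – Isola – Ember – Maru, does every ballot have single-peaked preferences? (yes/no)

Axis positions: Dumpling House=1, Basil=2, Isola=3, Ember=4, Maru=5.
Ballot type 1 (peak Basil at position 2): ranking walks positions 2-1-3-4-5, expanding outward from the peak — single-peaked.
Ballot type 2 (peak Ember at position 4): ranking walks positions 4-3-5-2-1, expanding outward from the peak — single-peaked.
Ballot type 3 (peak Dumpling House at position 1): ranking walks positions 1-2-3-4-5, expanding outward from the peak — single-peaked.
Ballot type 4 (peak Maru at position 5): ranking walks positions 5-4-3-2-1, expanding outward from the peak — single-peaked.
Ballot type 5 (peak Isola at position 3): ranking walks positions 3-2-4-1-5, expanding outward from the peak — single-peaked.
Ballot type 6 (peak Basil at position 2): ranking walks positions 2-3-4-1-5, expanding outward from the peak — single-peaked.
Ballot type 7 (peak Isola at position 3): ranking walks positions 3-2-4-5-1, expanding outward from the peak — single-peaked.
Every ranking is single-peaked on this axis.

yes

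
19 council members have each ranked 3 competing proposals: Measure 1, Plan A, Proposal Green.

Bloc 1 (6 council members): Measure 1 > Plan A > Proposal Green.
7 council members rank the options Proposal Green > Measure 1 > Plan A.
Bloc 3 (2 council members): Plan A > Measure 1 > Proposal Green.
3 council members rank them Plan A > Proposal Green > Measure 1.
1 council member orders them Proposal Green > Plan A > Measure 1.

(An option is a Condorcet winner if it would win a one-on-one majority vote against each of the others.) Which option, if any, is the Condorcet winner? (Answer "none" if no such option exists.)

Head-to-head results (19 council members):
Measure 1 vs Plan A: Measure 1 preferred on 6+7 = 13 ballots; Measure 1 wins 13–6.
Measure 1 vs Proposal Green: Measure 1 is ranked higher on 6+2 = 8 ballots, Proposal Green on 11. Proposal Green wins 11–8.
Plan A vs Proposal Green: Plan A preferred on 6+2+3 = 11 ballots; Plan A wins 11–8.
Each option drops at least one matchup (Measure 1 loses to Proposal Green; Plan A loses to Measure 1; Proposal Green loses to Plan A); the cycle Measure 1 → Plan A → Proposal Green → Measure 1 rules out a Condorcet winner.

none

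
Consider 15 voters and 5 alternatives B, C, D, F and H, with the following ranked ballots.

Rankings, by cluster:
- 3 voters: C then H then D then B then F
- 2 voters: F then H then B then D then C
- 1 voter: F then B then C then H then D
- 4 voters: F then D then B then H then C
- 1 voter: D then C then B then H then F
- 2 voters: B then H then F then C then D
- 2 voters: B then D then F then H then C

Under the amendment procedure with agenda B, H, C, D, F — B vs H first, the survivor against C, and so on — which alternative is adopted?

F

Round 1: B vs H — 10–5, B advances.
Round 2: B vs C — 11–4, B advances.
Round 3: B vs D — 7–8, D advances.
Round 4: D vs F — 6–9, F advances.
F survives the agenda.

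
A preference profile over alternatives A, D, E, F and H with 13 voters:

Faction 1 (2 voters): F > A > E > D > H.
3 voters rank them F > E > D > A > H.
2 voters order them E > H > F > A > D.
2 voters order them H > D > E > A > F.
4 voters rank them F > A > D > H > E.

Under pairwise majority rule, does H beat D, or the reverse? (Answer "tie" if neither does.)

D

Ballots ranking H above D: 2 + 2 = 4.
Ballots ranking D above H: 13 − 4 = 9.
D wins the head-to-head 9–4.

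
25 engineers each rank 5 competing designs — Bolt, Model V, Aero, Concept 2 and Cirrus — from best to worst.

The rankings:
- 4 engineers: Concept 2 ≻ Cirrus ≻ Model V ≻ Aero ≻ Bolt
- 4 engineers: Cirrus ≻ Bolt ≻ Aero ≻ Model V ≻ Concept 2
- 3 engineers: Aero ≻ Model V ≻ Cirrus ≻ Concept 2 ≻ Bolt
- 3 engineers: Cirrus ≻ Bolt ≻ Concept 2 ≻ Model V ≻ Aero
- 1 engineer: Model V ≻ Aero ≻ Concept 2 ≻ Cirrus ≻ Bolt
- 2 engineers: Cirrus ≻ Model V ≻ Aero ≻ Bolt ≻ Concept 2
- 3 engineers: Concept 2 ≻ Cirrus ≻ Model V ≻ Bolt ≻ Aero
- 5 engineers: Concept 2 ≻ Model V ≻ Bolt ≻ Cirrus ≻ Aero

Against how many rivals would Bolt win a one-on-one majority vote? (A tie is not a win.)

1

Bolt against each rival (25 engineers):
Bolt vs Model V: Bolt preferred on 4+3 = 7 ballots; Model V wins 18–7.
Bolt–Aero: Bolt 15–10.
Bolt vs Concept 2: Concept 2 wins 16–9.
Bolt vs Cirrus: 5 to 20, Cirrus.
Bolt beats Aero; loses to Model V, Concept 2, Cirrus — 1 pairwise win.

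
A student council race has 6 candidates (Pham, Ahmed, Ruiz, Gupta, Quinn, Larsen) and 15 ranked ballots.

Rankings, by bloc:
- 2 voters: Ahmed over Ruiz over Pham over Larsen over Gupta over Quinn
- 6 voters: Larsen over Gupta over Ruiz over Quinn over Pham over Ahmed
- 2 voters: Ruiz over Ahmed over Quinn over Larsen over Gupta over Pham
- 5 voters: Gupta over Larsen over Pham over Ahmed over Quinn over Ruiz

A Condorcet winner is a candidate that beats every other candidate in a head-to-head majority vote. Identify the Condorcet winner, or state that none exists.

Check each pair by majority over 15 ballots:
Pham vs Ahmed: Pham is ranked higher on 6+5 = 11 ballots, Ahmed on 4. Pham wins 11–4.
Pham vs Ruiz: 5 for Pham, 10 for Ruiz — Ruiz by 10–5.
Pham vs Gupta: 2 to 13, Gupta.
Pham vs Quinn: 2+5 = 7 for Pham, 8 for Quinn — Quinn by 8–7.
Pham vs Larsen: Pham preferred on 2 ballots; Larsen wins 13–2.
Ahmed vs Ruiz: Ahmed is ranked higher on 2+5 = 7 ballots, Ruiz on 8. Ruiz wins 8–7.
Ahmed vs Gupta: 2+2 = 4 for Ahmed, 11 for Gupta — Gupta by 11–4.
Ahmed vs Quinn: Ahmed is ranked higher on 2+2+5 = 9 ballots, Quinn on 6. Ahmed wins 9–6.
Ahmed vs Larsen: Ahmed preferred on 2+2 = 4 ballots; Larsen wins 11–4.
Ruiz vs Gupta: Ruiz is ranked higher on 2+2 = 4 ballots, Gupta on 11. Gupta wins 11–4.
Ruiz vs Quinn: 2+6+2 = 10 for Ruiz, 5 for Quinn — Ruiz by 10–5.
Ruiz vs Larsen: Ruiz preferred on 2+2 = 4 ballots; Larsen wins 11–4.
Gupta vs Quinn: 13 to 2, Gupta.
Gupta vs Larsen: Gupta is ranked higher on 5 ballots, Larsen on 10. Larsen wins 10–5.
Quinn vs Larsen: 2 for Quinn, 13 for Larsen — Larsen by 13–2.
Larsen wins every pairwise contest, so Larsen is the Condorcet winner.

Larsen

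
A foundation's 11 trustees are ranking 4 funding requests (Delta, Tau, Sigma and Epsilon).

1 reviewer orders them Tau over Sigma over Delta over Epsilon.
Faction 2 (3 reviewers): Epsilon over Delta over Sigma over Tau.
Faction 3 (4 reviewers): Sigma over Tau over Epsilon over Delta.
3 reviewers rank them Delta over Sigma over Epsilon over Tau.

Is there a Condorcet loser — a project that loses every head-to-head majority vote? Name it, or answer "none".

Head-to-head results (11 reviewers):
Delta vs Tau: Delta wins 6–5.
Delta–Sigma: Delta 6–5.
Delta–Epsilon: Epsilon 7–4.
Tau vs Sigma: Sigma, 10–1.
Tau vs Epsilon: Tau preferred on 1+4 = 5 ballots; Epsilon wins 6–5.
Sigma vs Epsilon: 1+4+3 = 8 for Sigma, 3 for Epsilon — Sigma by 8–3.
Tau loses to every other project — it is the Condorcet loser.

Tau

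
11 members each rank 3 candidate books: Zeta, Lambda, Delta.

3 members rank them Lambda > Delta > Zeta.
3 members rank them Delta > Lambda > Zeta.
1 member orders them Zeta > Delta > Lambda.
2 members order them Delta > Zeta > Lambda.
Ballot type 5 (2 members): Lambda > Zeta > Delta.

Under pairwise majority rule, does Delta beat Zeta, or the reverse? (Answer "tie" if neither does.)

Ballots ranking Delta above Zeta: 3 + 3 + 2 = 8.
Ballots ranking Zeta above Delta: 11 − 8 = 3.
Delta wins the head-to-head 8–3.

Delta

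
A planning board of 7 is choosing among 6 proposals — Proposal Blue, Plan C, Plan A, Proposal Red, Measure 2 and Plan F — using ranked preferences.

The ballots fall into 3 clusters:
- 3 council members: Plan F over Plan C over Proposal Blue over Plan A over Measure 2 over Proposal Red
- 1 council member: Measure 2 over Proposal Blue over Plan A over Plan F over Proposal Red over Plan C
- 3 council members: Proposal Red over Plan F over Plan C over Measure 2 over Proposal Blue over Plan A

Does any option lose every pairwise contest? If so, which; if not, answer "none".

none

Head-to-head results (7 council members):
Proposal Blue–Plan C: Plan C 6–1.
Proposal Blue vs Plan A: Proposal Blue is ranked higher on 3+1+3 = 7 ballots, Plan A on 0. Proposal Blue wins 7–0.
Proposal Blue vs Proposal Red: Proposal Blue is ranked higher on 3+1 = 4 ballots, Proposal Red on 3. Proposal Blue wins 4–3.
Proposal Blue vs Measure 2: 3 for Proposal Blue, 4 for Measure 2 — Measure 2 by 4–3.
Proposal Blue vs Plan F: 1 to 6, Plan F.
Plan C vs Plan A: 3+3 = 6 for Plan C, 1 for Plan A — Plan C by 6–1.
Plan C vs Proposal Red: Proposal Red wins 4–3.
Plan C–Measure 2: Plan C 6–1.
Plan C vs Plan F: Plan F wins 7–0.
Plan A–Proposal Red: Plan A 4–3.
Plan A vs Measure 2: 3 for Plan A, 4 for Measure 2 — Measure 2 by 4–3.
Plan A vs Plan F: Plan A preferred on 1 ballot; Plan F wins 6–1.
Proposal Red vs Measure 2: 3 to 4, Measure 2.
Proposal Red vs Plan F: Plan F wins 4–3.
Measure 2 vs Plan F: 1 for Measure 2, 6 for Plan F — Plan F by 6–1.
No option is winless: Proposal Blue beats Plan A; Plan C beats Proposal Blue; Plan A beats Proposal Red; Proposal Red beats Plan C; Measure 2 beats Proposal Blue; Plan F beats Proposal Blue. There is no Condorcet loser.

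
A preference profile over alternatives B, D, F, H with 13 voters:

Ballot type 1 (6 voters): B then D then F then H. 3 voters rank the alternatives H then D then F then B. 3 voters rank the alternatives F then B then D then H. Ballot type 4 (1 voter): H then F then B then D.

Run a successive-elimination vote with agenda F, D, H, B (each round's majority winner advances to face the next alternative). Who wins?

Round 1: F vs D — 4–9, D advances.
Round 2: D vs H — 9–4, D advances.
Round 3: D vs B — 3–10, B advances.
The agenda winner is B.

B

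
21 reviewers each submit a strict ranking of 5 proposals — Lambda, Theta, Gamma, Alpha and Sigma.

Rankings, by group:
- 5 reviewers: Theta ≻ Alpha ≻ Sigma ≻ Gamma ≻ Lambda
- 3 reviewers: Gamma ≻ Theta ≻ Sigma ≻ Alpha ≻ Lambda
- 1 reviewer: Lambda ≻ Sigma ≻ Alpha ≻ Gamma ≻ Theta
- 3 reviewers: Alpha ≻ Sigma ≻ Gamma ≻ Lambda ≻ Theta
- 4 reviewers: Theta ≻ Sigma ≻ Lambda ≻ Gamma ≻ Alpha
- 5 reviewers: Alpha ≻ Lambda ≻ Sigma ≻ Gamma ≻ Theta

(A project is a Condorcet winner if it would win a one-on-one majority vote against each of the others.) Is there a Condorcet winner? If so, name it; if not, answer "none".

Check each pair by majority over 21 ballots:
Lambda vs Theta: 1+3+5 = 9 for Lambda, 12 for Theta — Theta by 12–9.
Lambda vs Gamma: Gamma, 11–10.
Lambda–Alpha: Alpha 16–5.
Lambda vs Sigma: Sigma wins 15–6.
Theta vs Gamma: Theta is ranked higher on 5+4 = 9 ballots, Gamma on 12. Gamma wins 12–9.
Theta vs Alpha: Theta preferred on 5+3+4 = 12 ballots; Theta wins 12–9.
Theta vs Sigma: Theta, 12–9.
Gamma–Alpha: Alpha 14–7.
Gamma vs Sigma: Gamma is ranked higher on 3 ballots, Sigma on 18. Sigma wins 18–3.
Alpha vs Sigma: Alpha preferred on 5+3+5 = 13 ballots; Alpha wins 13–8.
Every project loses at least once (Lambda loses to Theta; Theta loses to Gamma; Gamma loses to Alpha; Alpha loses to Theta; Sigma loses to Theta). The majority relation contains the cycle Theta → Alpha → Gamma → Theta, so there is no Condorcet winner.

none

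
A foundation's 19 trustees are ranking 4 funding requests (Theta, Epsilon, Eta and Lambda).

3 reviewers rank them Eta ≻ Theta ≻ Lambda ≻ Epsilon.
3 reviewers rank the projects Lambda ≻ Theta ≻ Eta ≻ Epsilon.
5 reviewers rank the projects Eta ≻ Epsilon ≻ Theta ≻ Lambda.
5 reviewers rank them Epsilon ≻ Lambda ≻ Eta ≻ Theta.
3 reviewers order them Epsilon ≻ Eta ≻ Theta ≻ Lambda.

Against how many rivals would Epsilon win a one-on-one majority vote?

2

Epsilon against each rival (19 reviewers):
Epsilon–Theta: Epsilon 13–6.
Epsilon vs Eta: Eta wins 11–8.
Epsilon vs Lambda: 5+5+3 = 13 for Epsilon, 6 for Lambda — Epsilon by 13–6.
Epsilon beats Theta, Lambda; loses to Eta — 2 pairwise wins.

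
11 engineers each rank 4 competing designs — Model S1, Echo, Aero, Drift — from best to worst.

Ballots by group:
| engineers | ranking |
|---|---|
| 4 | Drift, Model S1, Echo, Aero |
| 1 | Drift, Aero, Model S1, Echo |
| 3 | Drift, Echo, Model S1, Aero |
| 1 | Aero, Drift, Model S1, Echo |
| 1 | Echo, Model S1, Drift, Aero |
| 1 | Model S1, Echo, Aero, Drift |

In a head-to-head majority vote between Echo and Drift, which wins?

Ballots ranking Echo above Drift: 1 + 1 = 2.
Ballots ranking Drift above Echo: 11 − 2 = 9.
Drift wins the head-to-head 9–2.

Drift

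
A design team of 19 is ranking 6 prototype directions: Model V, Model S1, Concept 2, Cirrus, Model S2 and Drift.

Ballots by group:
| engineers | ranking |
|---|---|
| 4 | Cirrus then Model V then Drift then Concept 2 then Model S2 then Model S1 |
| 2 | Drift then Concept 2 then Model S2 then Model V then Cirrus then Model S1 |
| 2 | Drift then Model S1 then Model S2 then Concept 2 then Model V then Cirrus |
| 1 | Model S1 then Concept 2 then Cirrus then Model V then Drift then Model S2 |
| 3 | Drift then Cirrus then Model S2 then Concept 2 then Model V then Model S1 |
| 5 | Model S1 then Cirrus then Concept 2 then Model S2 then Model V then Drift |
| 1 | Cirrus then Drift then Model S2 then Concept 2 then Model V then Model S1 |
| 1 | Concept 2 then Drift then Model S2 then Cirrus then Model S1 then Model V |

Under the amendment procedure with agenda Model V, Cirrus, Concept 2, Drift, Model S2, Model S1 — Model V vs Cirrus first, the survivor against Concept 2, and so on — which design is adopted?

Round 1: Model V vs Cirrus — 4–15, Cirrus advances.
Round 2: Cirrus vs Concept 2 — 13–6, Cirrus advances.
Round 3: Cirrus vs Drift — 11–8, Cirrus advances.
Round 4: Cirrus vs Model S2 — 14–5, Cirrus advances.
Round 5: Cirrus vs Model S1 — 11–8, Cirrus advances.
The agenda winner is Cirrus.

Cirrus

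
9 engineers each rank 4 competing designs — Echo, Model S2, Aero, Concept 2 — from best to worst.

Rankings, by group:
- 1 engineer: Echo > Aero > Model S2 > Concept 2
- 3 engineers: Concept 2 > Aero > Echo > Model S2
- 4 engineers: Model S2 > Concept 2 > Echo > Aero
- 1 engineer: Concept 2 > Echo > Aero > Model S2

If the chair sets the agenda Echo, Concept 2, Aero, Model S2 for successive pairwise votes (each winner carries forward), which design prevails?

Model S2

Round 1: Echo vs Concept 2 — 1–8, Concept 2 advances.
Round 2: Concept 2 vs Aero — 8–1, Concept 2 advances.
Round 3: Concept 2 vs Model S2 — 4–5, Model S2 advances.
Model S2 survives the agenda.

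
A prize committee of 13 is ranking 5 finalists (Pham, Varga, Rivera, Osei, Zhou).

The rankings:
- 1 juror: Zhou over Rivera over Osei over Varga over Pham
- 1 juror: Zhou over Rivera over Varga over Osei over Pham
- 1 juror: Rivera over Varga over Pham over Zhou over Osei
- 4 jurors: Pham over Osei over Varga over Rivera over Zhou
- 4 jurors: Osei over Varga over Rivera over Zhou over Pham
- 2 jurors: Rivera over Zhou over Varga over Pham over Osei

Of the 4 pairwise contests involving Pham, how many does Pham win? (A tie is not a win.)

1

Pham against each rival (13 jurors):
Pham vs Varga: Varga, 9–4.
Pham vs Rivera: Rivera, 9–4.
Pham vs Osei: Pham wins 7–6.
Pham vs Zhou: Pham is ranked higher on 1+4 = 5 ballots, Zhou on 8. Zhou wins 8–5.
Pham beats Osei; loses to Varga, Rivera, Zhou — 1 pairwise win.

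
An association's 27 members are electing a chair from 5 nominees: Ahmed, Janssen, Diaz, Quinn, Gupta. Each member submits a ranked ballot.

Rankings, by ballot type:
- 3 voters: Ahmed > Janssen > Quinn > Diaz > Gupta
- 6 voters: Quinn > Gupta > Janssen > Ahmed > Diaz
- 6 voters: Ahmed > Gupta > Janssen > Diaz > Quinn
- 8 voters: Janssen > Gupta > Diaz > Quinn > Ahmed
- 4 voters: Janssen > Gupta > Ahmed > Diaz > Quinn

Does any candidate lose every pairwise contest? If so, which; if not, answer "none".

Head-to-head results (27 voters):
Ahmed vs Janssen: Ahmed is ranked higher on 3+6 = 9 ballots, Janssen on 18. Janssen wins 18–9.
Ahmed vs Diaz: Ahmed preferred on 3+6+6+4 = 19 ballots; Ahmed wins 19–8.
Ahmed–Quinn: Quinn 14–13.
Ahmed vs Gupta: Ahmed preferred on 3+6 = 9 ballots; Gupta wins 18–9.
Janssen vs Diaz: Janssen preferred on 3+6+6+8+4 = 27 ballots; Janssen wins 27–0.
Janssen vs Quinn: 21 to 6, Janssen.
Janssen vs Gupta: 3+8+4 = 15 for Janssen, 12 for Gupta — Janssen by 15–12.
Diaz vs Quinn: Diaz wins 18–9.
Diaz vs Gupta: Diaz is ranked higher on 3 ballots, Gupta on 24. Gupta wins 24–3.
Quinn vs Gupta: Quinn is ranked higher on 3+6 = 9 ballots, Gupta on 18. Gupta wins 18–9.
Every candidate wins at least one matchup (Ahmed beats Diaz; Janssen beats Ahmed; Diaz beats Quinn; Quinn beats Ahmed; Gupta beats Ahmed), so there is no Condorcet loser.

none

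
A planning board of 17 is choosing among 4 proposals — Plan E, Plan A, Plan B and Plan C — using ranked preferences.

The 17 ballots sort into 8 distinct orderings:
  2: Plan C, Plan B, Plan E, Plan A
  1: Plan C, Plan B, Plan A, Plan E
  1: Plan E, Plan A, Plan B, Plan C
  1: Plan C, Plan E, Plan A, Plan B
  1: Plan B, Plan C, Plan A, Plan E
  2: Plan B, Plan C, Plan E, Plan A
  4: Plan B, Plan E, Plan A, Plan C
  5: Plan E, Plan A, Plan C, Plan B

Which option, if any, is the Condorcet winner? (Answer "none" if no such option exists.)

none

Pairwise majorities:
Plan E vs Plan A: Plan E wins 15–2.
Plan E vs Plan B: Plan B, 10–7.
Plan E vs Plan C: Plan E wins 10–7.
Plan A vs Plan B: Plan B wins 10–7.
Plan A vs Plan C: Plan A, 10–7.
Plan B–Plan C: Plan C 9–8.
Every option loses at least once (Plan E loses to Plan B; Plan A loses to Plan E; Plan B loses to Plan C; Plan C loses to Plan E). The majority relation contains the cycle Plan E beats Plan C beats Plan B beats Plan E, so there is no Condorcet winner.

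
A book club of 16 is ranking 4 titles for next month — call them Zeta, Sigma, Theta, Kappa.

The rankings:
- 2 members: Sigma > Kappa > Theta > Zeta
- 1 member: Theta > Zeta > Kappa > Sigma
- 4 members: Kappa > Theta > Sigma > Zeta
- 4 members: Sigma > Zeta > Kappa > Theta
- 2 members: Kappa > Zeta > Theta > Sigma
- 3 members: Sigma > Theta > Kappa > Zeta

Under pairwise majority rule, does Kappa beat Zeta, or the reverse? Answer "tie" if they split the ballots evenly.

Ballots ranking Kappa above Zeta: 2 + 4 + 2 + 3 = 11.
Ballots ranking Zeta above Kappa: 16 − 11 = 5.
Kappa wins the head-to-head 11–5.

Kappa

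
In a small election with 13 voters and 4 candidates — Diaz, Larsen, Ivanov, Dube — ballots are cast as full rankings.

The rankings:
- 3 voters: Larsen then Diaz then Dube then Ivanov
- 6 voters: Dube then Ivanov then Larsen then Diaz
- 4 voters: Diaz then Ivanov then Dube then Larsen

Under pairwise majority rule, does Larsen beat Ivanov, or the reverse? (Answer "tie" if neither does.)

Ballots ranking Larsen above Ivanov: 3.
Ballots ranking Ivanov above Larsen: 13 − 3 = 10.
Ivanov wins the head-to-head 10–3.

Ivanov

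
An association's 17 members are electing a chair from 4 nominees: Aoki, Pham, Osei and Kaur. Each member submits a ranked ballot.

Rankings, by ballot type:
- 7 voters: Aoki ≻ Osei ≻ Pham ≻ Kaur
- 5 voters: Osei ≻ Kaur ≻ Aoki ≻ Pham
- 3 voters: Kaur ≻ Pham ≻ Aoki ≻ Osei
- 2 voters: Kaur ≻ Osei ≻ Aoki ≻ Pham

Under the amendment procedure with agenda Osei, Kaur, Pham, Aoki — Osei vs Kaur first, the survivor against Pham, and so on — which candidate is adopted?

Aoki

Round 1: Osei vs Kaur — 12–5, Osei advances.
Round 2: Osei vs Pham — 14–3, Osei advances.
Round 3: Osei vs Aoki — 7–10, Aoki advances.
Aoki survives the agenda.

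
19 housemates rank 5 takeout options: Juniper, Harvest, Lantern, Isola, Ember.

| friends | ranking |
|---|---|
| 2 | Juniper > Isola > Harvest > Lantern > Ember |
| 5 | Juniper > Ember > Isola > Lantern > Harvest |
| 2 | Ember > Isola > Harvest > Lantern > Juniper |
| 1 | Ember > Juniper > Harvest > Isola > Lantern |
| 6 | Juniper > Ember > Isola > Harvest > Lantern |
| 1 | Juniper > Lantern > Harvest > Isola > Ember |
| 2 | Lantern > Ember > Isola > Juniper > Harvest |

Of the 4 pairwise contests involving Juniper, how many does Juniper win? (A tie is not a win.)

4

Juniper against each rival (19 friends):
Juniper vs Harvest: 17 to 2, Juniper.
Juniper vs Lantern: Juniper, 15–4.
Juniper vs Isola: Juniper, 15–4.
Juniper vs Ember: Juniper preferred on 2+5+6+1 = 14 ballots; Juniper wins 14–5.
Juniper beats Harvest, Lantern, Isola, Ember — 4 pairwise wins.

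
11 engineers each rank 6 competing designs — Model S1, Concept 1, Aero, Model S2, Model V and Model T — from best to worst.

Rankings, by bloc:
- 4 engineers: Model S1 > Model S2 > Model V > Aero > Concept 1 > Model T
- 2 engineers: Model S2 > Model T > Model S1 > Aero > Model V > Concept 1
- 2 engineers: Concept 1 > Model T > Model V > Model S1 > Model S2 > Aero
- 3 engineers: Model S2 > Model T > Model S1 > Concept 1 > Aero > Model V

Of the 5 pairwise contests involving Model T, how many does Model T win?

Model T against each rival (11 engineers):
Model T vs Model S1: Model T wins 7–4.
Model T–Concept 1: Concept 1 6–5.
Model T vs Aero: Model T preferred on 2+2+3 = 7 ballots; Model T wins 7–4.
Model T–Model S2: Model S2 9–2.
Model T–Model V: Model T 7–4.
Model T beats Model S1, Aero, Model V; loses to Concept 1, Model S2 — 3 pairwise wins.

3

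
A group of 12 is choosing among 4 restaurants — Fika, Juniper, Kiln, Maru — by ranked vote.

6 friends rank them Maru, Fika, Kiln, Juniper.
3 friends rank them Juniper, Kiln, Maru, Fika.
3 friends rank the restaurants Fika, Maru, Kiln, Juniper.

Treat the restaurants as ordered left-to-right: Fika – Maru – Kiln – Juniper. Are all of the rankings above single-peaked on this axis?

yes

Axis positions: Fika=1, Maru=2, Kiln=3, Juniper=4.
Faction 1 (peak Maru at position 2): ranking walks positions 2-1-3-4, expanding outward from the peak — single-peaked.
Faction 2 (peak Juniper at position 4): ranking walks positions 4-3-2-1, expanding outward from the peak — single-peaked.
Faction 3 (peak Fika at position 1): ranking walks positions 1-2-3-4, expanding outward from the peak — single-peaked.
Every ranking is single-peaked on this axis.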